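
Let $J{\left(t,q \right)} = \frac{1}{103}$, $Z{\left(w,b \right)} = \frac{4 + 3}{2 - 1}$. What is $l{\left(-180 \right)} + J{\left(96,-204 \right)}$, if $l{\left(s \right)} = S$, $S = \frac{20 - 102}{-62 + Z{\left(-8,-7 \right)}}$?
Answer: $\frac{8501}{5665} \approx 1.5006$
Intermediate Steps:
$Z{\left(w,b \right)} = 7$ ($Z{\left(w,b \right)} = \frac{7}{1} = 7 \cdot 1 = 7$)
$J{\left(t,q \right)} = \frac{1}{103}$
$S = \frac{82}{55}$ ($S = \frac{20 - 102}{-62 + 7} = - \frac{82}{-55} = \left(-82\right) \left(- \frac{1}{55}\right) = \frac{82}{55} \approx 1.4909$)
$l{\left(s \right)} = \frac{82}{55}$
$l{\left(-180 \right)} + J{\left(96,-204 \right)} = \frac{82}{55} + \frac{1}{103} = \frac{8501}{5665}$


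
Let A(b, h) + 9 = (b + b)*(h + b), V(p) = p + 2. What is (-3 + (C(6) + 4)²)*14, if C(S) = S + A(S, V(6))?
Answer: 399812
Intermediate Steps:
V(p) = 2 + p
A(b, h) = -9 + 2*b*(b + h) (A(b, h) = -9 + (b + b)*(h + b) = -9 + (2*b)*(b + h) = -9 + 2*b*(b + h))
C(S) = -9 + 2*S² + 17*S (C(S) = S + (-9 + 2*S² + 2*S*(2 + 6)) = S + (-9 + 2*S² + 2*S*8) = S + (-9 + 2*S² + 16*S) = -9 + 2*S² + 17*S)
(-3 + (C(6) + 4)²)*14 = (-3 + ((-9 + 2*6² + 17*6) + 4)²)*14 = (-3 + ((-9 + 2*36 + 102) + 4)²)*14 = (-3 + ((-9 + 72 + 102) + 4)²)*14 = (-3 + (165 + 4)²)*14 = (-3 + 169²)*14 = (-3 + 28561)*14 = 28558*14 = 399812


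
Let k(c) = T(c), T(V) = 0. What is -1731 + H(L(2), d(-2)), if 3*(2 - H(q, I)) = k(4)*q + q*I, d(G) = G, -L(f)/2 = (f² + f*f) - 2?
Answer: -1737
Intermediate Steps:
k(c) = 0
L(f) = 4 - 4*f² (L(f) = -2*((f² + f*f) - 2) = -2*((f² + f²) - 2) = -2*(2*f² - 2) = -2*(-2 + 2*f²) = 4 - 4*f²)
H(q, I) = 2 - I*q/3 (H(q, I) = 2 - (0*q + q*I)/3 = 2 - (0 + I*q)/3 = 2 - I*q/3)
-1731 + H(L(2), d(-2)) = -1731 + (2 - ⅓*(-2)*(4 - 4*2²)) = -1731 + (2 - ⅓*(-2)*(4 - 4*4)) = -1731 + (2 - ⅓*(-2)*(4 - 16)) = -1731 + (2 - ⅓*(-2)*(-12)) = -1731 + (2 - 8) = -1731 - 6 = -1737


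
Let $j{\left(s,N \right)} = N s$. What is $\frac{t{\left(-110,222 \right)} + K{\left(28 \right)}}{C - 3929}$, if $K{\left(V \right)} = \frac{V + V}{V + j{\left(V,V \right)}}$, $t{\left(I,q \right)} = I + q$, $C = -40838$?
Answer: $- \frac{3250}{1298243} \approx -0.0025034$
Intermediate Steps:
$K{\left(V \right)} = \frac{2 V}{V + V^{2}}$ ($K{\left(V \right)} = \frac{V + V}{V + V V} = \frac{2 V}{V + V^{2}}$)
$\frac{t{\left(-110,222 \right)} + K{\left(28 \right)}}{C - 3929} = \frac{\left(-110 + 222\right) + \frac{2}{1 + 28}}{-40838 - 3929} = \frac{112 + \frac{2}{29}}{-44767} = \left(112 + 2 \cdot \frac{1}{29}\right) \left(- \frac{1}{44767}\right) = \left(112 + \frac{2}{29}\right) \left(- \frac{1}{44767}\right) = \frac{3250}{29} \left(- \frac{1}{44767}\right) = - \frac{3250}{1298243}$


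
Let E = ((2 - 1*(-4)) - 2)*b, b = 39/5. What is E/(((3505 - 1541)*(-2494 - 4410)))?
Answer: -39/16949320 ≈ -2.3010e-6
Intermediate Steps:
b = 39/5 (b = 39*(⅕) = 39/5 ≈ 7.8000)
E = 156/5 (E = ((2 - 1*(-4)) - 2)*(39/5) = ((2 + 4) - 2)*(39/5) = (6 - 2)*(39/5) = 4*(39/5) = 156/5 ≈ 31.200)
E/(((3505 - 1541)*(-2494 - 4410))) = 156/(5*(((3505 - 1541)*(-2494 - 4410)))) = 156/(5*((1964*(-6904)))) = (156/5)/(-13559456) = (156/5)*(-1/13559456) = -39/16949320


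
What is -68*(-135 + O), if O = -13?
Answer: 10064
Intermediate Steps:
-68*(-135 + O) = -68*(-135 - 13) = -68*(-148) = 10064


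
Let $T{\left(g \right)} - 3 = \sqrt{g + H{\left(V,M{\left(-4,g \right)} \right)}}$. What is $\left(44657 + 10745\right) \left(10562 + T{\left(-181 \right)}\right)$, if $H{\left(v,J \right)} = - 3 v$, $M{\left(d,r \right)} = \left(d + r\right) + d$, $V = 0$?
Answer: $585322130 + 55402 i \sqrt{181} \approx 5.8532 \cdot 10^{8} + 7.4536 \cdot 10^{5} i$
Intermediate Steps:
$M{\left(d,r \right)} = r + 2 d$
$T{\left(g \right)} = 3 + \sqrt{g}$ ($T{\left(g \right)} = 3 + \sqrt{g - 0} = 3 + \sqrt{g + 0} = 3 + \sqrt{g}$)
$\left(44657 + 10745\right) \left(10562 + T{\left(-181 \right)}\right) = \left(44657 + 10745\right) \left(10562 + \left(3 + \sqrt{-181}\right)\right) = 55402 \left(10562 + \left(3 + i \sqrt{181}\right)\right) = 55402 \left(10565 + i \sqrt{181}\right) = 585322130 + 55402 i \sqrt{181}$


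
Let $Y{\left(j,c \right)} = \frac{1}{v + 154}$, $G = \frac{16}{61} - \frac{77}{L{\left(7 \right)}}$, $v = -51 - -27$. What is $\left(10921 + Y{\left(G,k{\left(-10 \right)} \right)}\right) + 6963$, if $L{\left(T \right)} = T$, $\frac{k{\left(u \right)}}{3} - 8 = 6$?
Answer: $\frac{2324921}{130} \approx 17884.0$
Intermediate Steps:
$k{\left(u \right)} = 42$ ($k{\left(u \right)} = 24 + 3 \cdot 6 = 24 + 18 = 42$)
$v = -24$ ($v = -51 + 27 = -24$)
$G = - \frac{655}{61}$ ($G = \frac{16}{61} - \frac{77}{7} = 16 \cdot \frac{1}{61} - 11 = \frac{16}{61} - 11 = - \frac{655}{61} \approx -10.738$)
$Y{\left(j,c \right)} = \frac{1}{130}$ ($Y{\left(j,c \right)} = \frac{1}{-24 + 154} = \frac{1}{130}$)
$\left(10921 + Y{\left(G,k{\left(-10 \right)} \right)}\right) + 6963 = \left(10921 + \frac{1}{130}\right) + 6963 = \frac{1419731}{130} + 6963 = \frac{2324921}{130}$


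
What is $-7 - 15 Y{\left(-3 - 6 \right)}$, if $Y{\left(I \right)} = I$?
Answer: $128$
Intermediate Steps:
$-7 - 15 Y{\left(-3 - 6 \right)} = -7 - 15 \left(-3 - 6\right) = -7 - -135 = -7 + 135 = 128$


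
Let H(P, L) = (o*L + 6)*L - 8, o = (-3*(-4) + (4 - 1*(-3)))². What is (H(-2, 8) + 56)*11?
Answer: 255200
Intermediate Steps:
o = 361 (o = (12 + (4 + 3))² = (12 + 7)² = 19² = 361)
H(P, L) = -8 + L*(6 + 361*L) (H(P, L) = (361*L + 6)*L - 8 = (6 + 361*L)*L - 8 = L*(6 + 361*L) - 8 = -8 + L*(6 + 361*L))
(H(-2, 8) + 56)*11 = ((-8 + 6*8 + 361*8²) + 56)*11 = ((-8 + 48 + 361*64) + 56)*11 = ((-8 + 48 + 23104) + 56)*11 = (23144 + 56)*11 = 23200*11 = 255200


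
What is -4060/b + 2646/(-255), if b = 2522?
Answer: -1284752/107185 ≈ -11.986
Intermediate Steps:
-4060/b + 2646/(-255) = -4060/2522 + 2646/(-255) = -4060*1/2522 + 2646*(-1/255) = -2030/1261 - 882/85 = -1284752/107185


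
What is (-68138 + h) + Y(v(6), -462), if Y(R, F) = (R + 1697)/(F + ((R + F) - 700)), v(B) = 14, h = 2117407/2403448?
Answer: -131832094195449/1934775640 ≈ -68138.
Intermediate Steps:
h = 2117407/2403448 (h = 2117407*(1/2403448) = 2117407/2403448 ≈ 0.88099)
Y(R, F) = (1697 + R)/(-700 + R + 2*F) (Y(R, F) = (1697 + R)/(F + ((F + R) - 700)) = (1697 + R)/(F + (-700 + F + R)) = (1697 + R)/(-700 + R + 2*F))
(-68138 + h) + Y(v(6), -462) = (-68138 + 2117407/2403448) + (1697 + 14)/(-700 + 14 + 2*(-462)) = -163764022417/2403448 + 1711/(-700 + 14 - 924) = -163764022417/2403448 + 1711/(-1610) = -163764022417/2403448 - 1/1610*1711 = -163764022417/2403448 - 1711/1610 = -131832094195449/1934775640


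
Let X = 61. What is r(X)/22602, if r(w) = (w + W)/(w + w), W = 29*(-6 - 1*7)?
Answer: -79/689361 ≈ -0.00011460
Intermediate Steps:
W = -377 (W = 29*(-6 - 7) = 29*(-13) = -377)
r(w) = (-377 + w)/(2*w) (r(w) = (w - 377)/(w + w) = (-377 + w)/((2*w)) = (-377 + w)*(1/(2*w)) = (-377 + w)/(2*w))
r(X)/22602 = ((½)*(-377 + 61)/61)/22602 = ((½)*(1/61)*(-316))*(1/22602) = -158/61*1/22602 = -79/689361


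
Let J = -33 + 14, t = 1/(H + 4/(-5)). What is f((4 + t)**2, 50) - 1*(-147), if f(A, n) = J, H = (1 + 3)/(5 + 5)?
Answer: 128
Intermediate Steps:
H = 2/5 (H = 4/10 = 4*(1/10) = 2/5 ≈ 0.40000)
t = -5/2 (t = 1/(2/5 + 4/(-5)) = 1/(2/5 + 4*(-1/5)) = 1/(2/5 - 4/5) = 1/(-2/5) = -5/2 ≈ -2.5000)
J = -19
f(A, n) = -19
f((4 + t)**2, 50) - 1*(-147) = -19 - 1*(-147) = -19 + 147 = 128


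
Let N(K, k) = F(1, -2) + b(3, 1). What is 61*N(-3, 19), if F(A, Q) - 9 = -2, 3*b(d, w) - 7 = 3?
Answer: 1891/3 ≈ 630.33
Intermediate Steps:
b(d, w) = 10/3 (b(d, w) = 7/3 + (⅓)*3 = 7/3 + 1 = 10/3)
F(A, Q) = 7 (F(A, Q) = 9 - 2 = 7)
N(K, k) = 31/3 (N(K, k) = 7 + 10/3 = 31/3)
61*N(-3, 19) = 61*(31/3) = 1891/3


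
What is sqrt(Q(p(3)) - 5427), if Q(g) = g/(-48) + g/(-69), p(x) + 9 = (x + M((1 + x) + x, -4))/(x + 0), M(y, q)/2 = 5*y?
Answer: I*sqrt(781566)/12 ≈ 73.672*I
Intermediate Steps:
M(y, q) = 10*y (M(y, q) = 2*(5*y) = 10*y)
p(x) = -9 + (10 + 21*x)/x (p(x) = -9 + (x + 10*((1 + x) + x))/(x + 0) = -9 + (x + 10*(1 + 2*x))/x = -9 + (x + (10 + 20*x))/x = -9 + (10 + 21*x)/x)
Q(g) = -13*g/368 (Q(g) = g*(-1/48) + g*(-1/69) = -g/48 - g/69 = -13*g/368)
sqrt(Q(p(3)) - 5427) = sqrt(-13*(12 + 10/3)/368 - 5427) = sqrt(-13/368*46/3 - 5427) = sqrt(-13/24 - 5427) = sqrt(-130261/24) = I*sqrt(781566)/12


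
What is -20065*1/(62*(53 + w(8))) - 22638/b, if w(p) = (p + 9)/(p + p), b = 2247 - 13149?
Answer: -38098369/9744571 ≈ -3.9097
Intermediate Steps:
b = -10902
w(p) = (9 + p)/(2*p) (w(p) = (9 + p)/((2*p)) = (9 + p)*(1/(2*p)) = (9 + p)/(2*p))
-20065*1/(62*(53 + w(8))) - 22638/b = -20065*1/(62*(53 + (1/2)*(9 + 8)/8)) - 22638/(-10902) = -20065*1/(62*(53 + (1/2)*(1/8)*17)) - 22638*(-1/10902) = -20065*1/(62*(53 + 17/16)) + 3773/1817 = -20065/((865/16)*62) + 3773/1817 = -20065/26815/8 + 3773/1817 = -20065*8/26815 + 3773/1817 = -32104/5363 + 3773/1817 = -38098369/9744571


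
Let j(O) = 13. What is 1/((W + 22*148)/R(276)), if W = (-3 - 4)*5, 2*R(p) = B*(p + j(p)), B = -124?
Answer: -17918/3221 ≈ -5.5629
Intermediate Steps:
R(p) = -806 - 62*p (R(p) = (-124*(p + 13))/2 = (-124*(13 + p))/2 = (-1612 - 124*p)/2 = -806 - 62*p)
W = -35 (W = -7*5 = -35)
1/((W + 22*148)/R(276)) = 1/((-35 + 22*148)/(-806 - 62*276)) = 1/((-35 + 3256)/(-806 - 17112)) = 1/(3221/(-17918)) = 1/(3221*(-1/17918)) = 1/(-3221/17918) = -17918/3221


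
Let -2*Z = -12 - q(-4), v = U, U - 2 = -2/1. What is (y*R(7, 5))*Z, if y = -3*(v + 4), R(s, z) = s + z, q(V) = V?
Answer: -576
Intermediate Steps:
U = 0 (U = 2 - 2/1 = 2 - 2*1 = 2 - 2 = 0)
v = 0
y = -12 (y = -3*(0 + 4) = -3*4 = -12)
Z = 4 (Z = -(-12 - 1*(-4))/2 = -(-12 + 4)/2 = -½*(-8) = 4)
(y*R(7, 5))*Z = -12*(7 + 5)*4 = -12*12*4 = -144*4 = -576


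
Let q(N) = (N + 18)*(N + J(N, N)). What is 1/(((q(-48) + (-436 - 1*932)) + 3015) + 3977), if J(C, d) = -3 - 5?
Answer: 1/7304 ≈ 0.00013691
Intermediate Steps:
J(C, d) = -8
q(N) = (-8 + N)*(18 + N) (q(N) = (N + 18)*(N - 8) = (18 + N)*(-8 + N) = (-8 + N)*(18 + N))
1/(((q(-48) + (-436 - 1*932)) + 3015) + 3977) = 1/((((-144 + (-48)² + 10*(-48)) + (-436 - 1*932)) + 3015) + 3977) = 1/((((-144 + 2304 - 480) + (-436 - 932)) + 3015) + 3977) = 1/(((1680 - 1368) + 3015) + 3977) = 1/((312 + 3015) + 3977) = 1/(3327 + 3977) = 1/7304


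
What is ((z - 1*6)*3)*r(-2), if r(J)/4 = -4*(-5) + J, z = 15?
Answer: 1944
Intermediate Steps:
r(J) = 80 + 4*J (r(J) = 4*(-4*(-5) + J) = 4*(20 + J) = 80 + 4*J)
((z - 1*6)*3)*r(-2) = ((15 - 1*6)*3)*(80 + 4*(-2)) = ((15 - 6)*3)*(80 - 8) = (9*3)*72 = 27*72 = 1944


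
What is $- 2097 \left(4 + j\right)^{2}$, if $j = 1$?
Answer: $-52425$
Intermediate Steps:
$- 2097 \left(4 + j\right)^{2} = - 2097 \left(4 + 1\right)^{2} = - 2097 \cdot 5^{2} = \left(-2097\right) 25 = -52425$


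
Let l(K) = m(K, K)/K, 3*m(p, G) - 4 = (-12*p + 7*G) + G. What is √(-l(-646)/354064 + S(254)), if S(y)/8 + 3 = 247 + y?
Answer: √29309637321728491038/85772004 ≈ 63.119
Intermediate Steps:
m(p, G) = 4/3 - 4*p + 8*G/3 (m(p, G) = 4/3 + ((-12*p + 7*G) + G)/3 = 4/3 + (-12*p + 8*G)/3 = 4/3 + (-4*p + 8*G/3) = 4/3 - 4*p + 8*G/3)
S(y) = 1952 + 8*y (S(y) = -24 + 8*(247 + y) = -24 + (1976 + 8*y) = 1952 + 8*y)
l(K) = (4/3 - 4*K/3)/K (l(K) = (4/3 - 4*K + 8*K/3)/K = (4/3 - 4*K/3)/K)
√(-l(-646)/354064 + S(254)) = √(-(4/3)*(1 - 1*(-646))/(-646)/354064 + (1952 + 8*254)) = √(-(4/3)*(-1/646)*(1 + 646)/354064 + (1952 + 2032)) = √(-(4/3)*(-1/646)*647/354064 + 3984) = √(-(-1294)/(969*354064) + 3984) = √(-1*(-647/171544008) + 3984) = √(647/171544008 + 3984) = √(683431328519/171544008) = √29309637321728491038/85772004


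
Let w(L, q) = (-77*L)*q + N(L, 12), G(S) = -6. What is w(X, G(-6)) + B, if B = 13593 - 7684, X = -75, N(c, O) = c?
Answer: -28816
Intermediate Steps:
B = 5909
w(L, q) = L - 77*L*q (w(L, q) = (-77*L)*q + L = -77*L*q + L = L - 77*L*q)
w(X, G(-6)) + B = -75*(1 - 77*(-6)) + 5909 = -75*(1 + 462) + 5909 = -75*463 + 5909 = -34725 + 5909 = -28816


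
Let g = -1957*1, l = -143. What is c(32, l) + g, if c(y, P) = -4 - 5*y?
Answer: -2121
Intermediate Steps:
g = -1957
c(32, l) + g = (-4 - 5*32) - 1957 = (-4 - 160) - 1957 = -164 - 1957 = -2121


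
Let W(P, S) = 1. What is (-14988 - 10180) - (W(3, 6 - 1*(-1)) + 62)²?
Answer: -29137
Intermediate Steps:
(-14988 - 10180) - (W(3, 6 - 1*(-1)) + 62)² = (-14988 - 10180) - (1 + 62)² = -25168 - 1*63² = -25168 - 1*3969 = -25168 - 3969 = -29137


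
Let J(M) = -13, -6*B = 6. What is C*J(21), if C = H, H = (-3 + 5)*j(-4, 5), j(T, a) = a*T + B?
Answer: 546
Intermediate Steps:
B = -1 (B = -⅙*6 = -1)
j(T, a) = -1 + T*a (j(T, a) = a*T - 1 = T*a - 1 = -1 + T*a)
H = -42 (H = (-3 + 5)*(-1 - 4*5) = 2*(-1 - 20) = 2*(-21) = -42)
C = -42
C*J(21) = -42*(-13) = 546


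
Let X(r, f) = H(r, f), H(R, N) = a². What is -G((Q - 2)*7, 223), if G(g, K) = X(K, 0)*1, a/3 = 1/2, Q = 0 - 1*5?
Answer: -9/4 ≈ -2.2500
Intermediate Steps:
Q = -5 (Q = 0 - 5 = -5)
a = 3/2 (a = 3*(1/2) = 3*(1*(½)) = 3*(½) = 3/2 ≈ 1.5000)
H(R, N) = 9/4 (H(R, N) = (3/2)² = 9/4)
X(r, f) = 9/4
G(g, K) = 9/4 (G(g, K) = (9/4)*1 = 9/4)
-G((Q - 2)*7, 223) = -1*9/4 = -9/4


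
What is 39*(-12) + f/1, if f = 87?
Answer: -381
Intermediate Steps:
39*(-12) + f/1 = 39*(-12) + 87/1 = -468 + 87*1 = -468 + 87 = -381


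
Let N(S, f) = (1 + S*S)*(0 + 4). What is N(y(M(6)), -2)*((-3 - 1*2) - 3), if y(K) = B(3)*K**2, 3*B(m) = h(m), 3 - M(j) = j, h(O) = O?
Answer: -2624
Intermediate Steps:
M(j) = 3 - j
B(m) = m/3
y(K) = K**2 (y(K) = ((1/3)*3)*K**2 = 1*K**2 = K**2)
N(S, f) = 4 + 4*S**2 (N(S, f) = (1 + S**2)*4 = 4 + 4*S**2)
N(y(M(6)), -2)*((-3 - 1*2) - 3) = (4 + 4*((3 - 1*6)**2)**2)*((-3 - 1*2) - 3) = (4 + 4*((3 - 6)**2)**2)*((-3 - 2) - 3) = (4 + 4*((-3)**2)**2)*(-5 - 3) = (4 + 4*9**2)*(-8) = (4 + 4*81)*(-8) = (4 + 324)*(-8) = 328*(-8) = -2624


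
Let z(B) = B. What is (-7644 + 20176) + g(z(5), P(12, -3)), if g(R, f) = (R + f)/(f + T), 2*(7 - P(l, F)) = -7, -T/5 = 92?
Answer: 363427/29 ≈ 12532.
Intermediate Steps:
T = -460 (T = -5*92 = -460)
P(l, F) = 21/2 (P(l, F) = 7 - ½*(-7) = 7 + 7/2 = 21/2)
g(R, f) = (R + f)/(-460 + f) (g(R, f) = (R + f)/(f - 460) = (R + f)/(-460 + f))
(-7644 + 20176) + g(z(5), P(12, -3)) = (-7644 + 20176) + (5 + 21/2)/(-460 + 21/2) = 12532 + (31/2)/(-899/2) = 12532 - 2/899*31/2 = 12532 - 1/29 = 363427/29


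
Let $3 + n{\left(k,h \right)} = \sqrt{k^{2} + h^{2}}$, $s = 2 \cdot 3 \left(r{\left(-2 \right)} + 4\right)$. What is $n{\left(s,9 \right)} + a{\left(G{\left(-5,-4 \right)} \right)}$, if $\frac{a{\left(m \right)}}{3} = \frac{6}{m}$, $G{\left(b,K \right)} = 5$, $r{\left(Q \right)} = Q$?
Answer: $\frac{78}{5} \approx 15.6$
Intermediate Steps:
$a{\left(m \right)} = \frac{18}{m}$ ($a{\left(m \right)} = 3 \frac{6}{m} = \frac{18}{m}$)
$s = 12$ ($s = 2 \cdot 3 \left(-2 + 4\right) = 6 \cdot 2 = 12$)
$n{\left(k,h \right)} = -3 + \sqrt{h^{2} + k^{2}}$ ($n{\left(k,h \right)} = -3 + \sqrt{k^{2} + h^{2}} = -3 + \sqrt{h^{2} + k^{2}}$)
$n{\left(s,9 \right)} + a{\left(G{\left(-5,-4 \right)} \right)} = \left(-3 + \sqrt{9^{2} + 12^{2}}\right) + \frac{18}{5} = \left(-3 + \sqrt{81 + 144}\right) + 18 \cdot \frac{1}{5} = \left(-3 + \sqrt{225}\right) + \frac{18}{5} = \left(-3 + 15\right) + \frac{18}{5} = 12 + \frac{18}{5} = \frac{78}{5}$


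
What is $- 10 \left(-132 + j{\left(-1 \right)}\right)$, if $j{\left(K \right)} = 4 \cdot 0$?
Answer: $1320$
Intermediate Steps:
$j{\left(K \right)} = 0$
$- 10 \left(-132 + j{\left(-1 \right)}\right) = - 10 \left(-132 + 0\right) = \left(-10\right) \left(-132\right) = 1320$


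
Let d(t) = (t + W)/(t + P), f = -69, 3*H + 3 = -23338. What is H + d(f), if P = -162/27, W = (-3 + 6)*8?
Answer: -116696/15 ≈ -7779.7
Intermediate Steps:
H = -23341/3 (H = -1 + (⅓)*(-23338) = -1 - 23338/3 = -23341/3 ≈ -7780.3)
W = 24 (W = 3*8 = 24)
P = -6 (P = -162*1/27 = -6)
d(t) = (24 + t)/(-6 + t) (d(t) = (t + 24)/(t - 6) = (24 + t)/(-6 + t))
H + d(f) = -23341/3 + (24 - 69)/(-6 - 69) = -23341/3 - 45/(-75) = -23341/3 - 1/75*(-45) = -23341/3 + ⅗ = -116696/15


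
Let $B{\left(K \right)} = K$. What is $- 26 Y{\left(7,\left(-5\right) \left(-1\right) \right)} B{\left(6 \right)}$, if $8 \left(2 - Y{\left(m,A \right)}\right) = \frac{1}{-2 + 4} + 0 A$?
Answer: $- \frac{1209}{4} \approx -302.25$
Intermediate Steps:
$Y{\left(m,A \right)} = \frac{31}{16}$ ($Y{\left(m,A \right)} = 2 - \frac{\frac{1}{-2 + 4} + 0 A}{8} = 2 - \frac{\frac{1}{2} + 0}{8} = 2 - \frac{1}{16} = \frac{31}{16}$)
$- 26 Y{\left(7,\left(-5\right) \left(-1\right) \right)} B{\left(6 \right)} = \left(-26\right) \frac{31}{16} \cdot 6 = \left(- \frac{403}{8}\right) 6 = - \frac{1209}{4}$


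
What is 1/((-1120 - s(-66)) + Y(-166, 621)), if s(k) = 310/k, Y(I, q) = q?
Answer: -33/16312 ≈ -0.0020230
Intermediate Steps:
1/((-1120 - s(-66)) + Y(-166, 621)) = 1/((-1120 - 310/(-66)) + 621) = 1/((-1120 - 310*(-1)/66) + 621) = 1/((-1120 - 1*(-155/33)) + 621) = 1/((-1120 + 155/33) + 621) = 1/(-36805/33 + 621) = 1/(-16312/33) = -33/16312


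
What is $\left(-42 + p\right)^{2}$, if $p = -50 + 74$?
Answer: $324$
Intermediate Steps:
$p = 24$
$\left(-42 + p\right)^{2} = \left(-42 + 24\right)^{2} = \left(-18\right)^{2} = 324$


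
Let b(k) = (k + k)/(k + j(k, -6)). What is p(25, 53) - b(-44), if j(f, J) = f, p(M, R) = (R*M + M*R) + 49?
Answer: 2698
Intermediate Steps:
p(M, R) = 49 + 2*M*R (p(M, R) = (M*R + M*R) + 49 = 2*M*R + 49 = 49 + 2*M*R)
b(k) = 1 (b(k) = (k + k)/(k + k) = (2*k)/((2*k)) = (2*k)*(1/(2*k)) = 1)
p(25, 53) - b(-44) = (49 + 2*25*53) - 1*1 = (49 + 2650) - 1 = 2699 - 1 = 2698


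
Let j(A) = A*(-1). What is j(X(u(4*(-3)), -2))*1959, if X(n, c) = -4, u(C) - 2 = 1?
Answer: 7836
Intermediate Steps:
u(C) = 3 (u(C) = 2 + 1 = 3)
j(A) = -A
j(X(u(4*(-3)), -2))*1959 = -1*(-4)*1959 = 4*1959 = 7836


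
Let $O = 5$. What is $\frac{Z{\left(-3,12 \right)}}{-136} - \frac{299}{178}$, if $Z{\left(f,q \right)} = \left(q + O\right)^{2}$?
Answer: $- \frac{2709}{712} \approx -3.8048$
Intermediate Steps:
$Z{\left(f,q \right)} = \left(5 + q\right)^{2}$ ($Z{\left(f,q \right)} = \left(q + 5\right)^{2} = \left(5 + q\right)^{2}$)
$\frac{Z{\left(-3,12 \right)}}{-136} - \frac{299}{178} = \frac{\left(5 + 12\right)^{2}}{-136} - \frac{299}{178} = 17^{2} \left(- \frac{1}{136}\right) - \frac{299}{178} = 289 \left(- \frac{1}{136}\right) - \frac{299}{178} = - \frac{17}{8} - \frac{299}{178} = - \frac{2709}{712}$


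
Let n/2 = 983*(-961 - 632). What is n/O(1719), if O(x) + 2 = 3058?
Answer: -1565919/1528 ≈ -1024.8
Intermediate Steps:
O(x) = 3056 (O(x) = -2 + 3058 = 3056)
n = -3131838 (n = 2*(983*(-961 - 632)) = 2*(983*(-1593)) = 2*(-1565919) = -3131838)
n/O(1719) = -3131838/3056 = -3131838*1/3056 = -1565919/1528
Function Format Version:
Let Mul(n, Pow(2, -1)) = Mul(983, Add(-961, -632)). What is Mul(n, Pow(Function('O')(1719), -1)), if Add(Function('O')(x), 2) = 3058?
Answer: Rational(-1565919, 1528) ≈ -1024.8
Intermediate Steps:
Function('O')(x) = 3056 (Function('O')(x) = Add(-2, 3058) = 3056)
n = -3131838 (n = Mul(2, Mul(983, Add(-961, -632))) = Mul(2, Mul(983, -1593)) = Mul(2, -1565919) = -3131838)
Mul(n, Pow(Function('O')(1719), -1)) = Mul(-3131838, Pow(3056, -1)) = Mul(-3131838, Rational(1, 3056)) = Rational(-1565919, 1528)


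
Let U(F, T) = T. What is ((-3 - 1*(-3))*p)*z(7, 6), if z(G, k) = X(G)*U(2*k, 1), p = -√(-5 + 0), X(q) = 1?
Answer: 0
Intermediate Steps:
p = -I*√5 (p = -√(-5) = -I*√5 ≈ -2.2361*I)
z(G, k) = 1 (z(G, k) = 1*1 = 1)
((-3 - 1*(-3))*p)*z(7, 6) = ((-3 - 1*(-3))*(-I*√5))*1 = ((-3 + 3)*(-I*√5))*1 = (0*(-I*√5))*1 = 0*1 = 0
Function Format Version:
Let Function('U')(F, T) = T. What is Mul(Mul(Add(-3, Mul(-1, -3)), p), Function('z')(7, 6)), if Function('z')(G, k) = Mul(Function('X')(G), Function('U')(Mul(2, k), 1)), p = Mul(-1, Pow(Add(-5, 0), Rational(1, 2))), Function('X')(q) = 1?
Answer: 0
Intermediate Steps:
p = Mul(-1, I, Pow(5, Rational(1, 2))) (p = Mul(-1, Pow(-5, Rational(1, 2))) = Mul(-1, Mul(I, Pow(5, Rational(1, 2)))) = Mul(-1, I, Pow(5, Rational(1, 2))) ≈ Mul(-2.2361, I))
Function('z')(G, k) = 1 (Function('z')(G, k) = Mul(1, 1) = 1)
Mul(Mul(Add(-3, Mul(-1, -3)), p), Function('z')(7, 6)) = Mul(Mul(Add(-3, Mul(-1, -3)), Mul(-1, I, Pow(5, Rational(1, 2)))), 1) = Mul(Mul(Add(-3, 3), Mul(-1, I, Pow(5, Rational(1, 2)))), 1) = Mul(Mul(0, Mul(-1, I, Pow(5, Rational(1, 2)))), 1) = Mul(0, 1) = 0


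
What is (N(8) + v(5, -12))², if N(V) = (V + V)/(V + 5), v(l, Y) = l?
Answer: 6561/169 ≈ 38.823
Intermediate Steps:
N(V) = 2*V/(5 + V) (N(V) = (2*V)/(5 + V) = 2*V/(5 + V))
(N(8) + v(5, -12))² = (2*8/(5 + 8) + 5)² = (2*8/13 + 5)² = (2*8*(1/13) + 5)² = (16/13 + 5)² = (81/13)² = 6561/169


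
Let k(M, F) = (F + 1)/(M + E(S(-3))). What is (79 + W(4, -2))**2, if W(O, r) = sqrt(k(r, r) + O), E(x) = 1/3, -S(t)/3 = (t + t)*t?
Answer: (395 + sqrt(115))**2/25 ≈ 6584.5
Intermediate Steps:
S(t) = -6*t**2 (S(t) = -3*(t + t)*t = -3*2*t*t = -6*t**2)
E(x) = 1/3
k(M, F) = (1 + F)/(1/3 + M) (k(M, F) = (F + 1)/(M + 1/3) = (1 + F)/(1/3 + M))
W(O, r) = sqrt(O + 3*(1 + r)/(1 + 3*r)) (W(O, r) = sqrt(3*(1 + r)/(1 + 3*r) + O) = sqrt(O + 3*(1 + r)/(1 + 3*r)))
(79 + W(4, -2))**2 = (79 + sqrt((3 + 3*(-2) + 4*(1 + 3*(-2)))/(1 + 3*(-2))))**2 = (79 + sqrt((3 - 6 + 4*(1 - 6))/(1 - 6)))**2 = (79 + sqrt((3 - 6 + 4*(-5))/(-5)))**2 = (79 + sqrt(-(3 - 6 - 20)/5))**2 = (79 + sqrt(-1/5*(-23)))**2 = (79 + sqrt(23/5))**2 = (79 + sqrt(115)/5)**2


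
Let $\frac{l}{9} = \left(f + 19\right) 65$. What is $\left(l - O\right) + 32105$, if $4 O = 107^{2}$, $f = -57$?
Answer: $\frac{28051}{4} \approx 7012.8$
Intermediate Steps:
$l = -22230$ ($l = 9 \left(-57 + 19\right) 65 = 9 \left(\left(-38\right) 65\right) = 9 \left(-2470\right) = -22230$)
$O = \frac{11449}{4}$ ($O = \frac{107^{2}}{4} = \frac{1}{4} \cdot 11449 = \frac{11449}{4} \approx 2862.3$)
$\left(l - O\right) + 32105 = \left(-22230 - \frac{11449}{4}\right) + 32105 = - \frac{100369}{4} + 32105 = \frac{28051}{4}$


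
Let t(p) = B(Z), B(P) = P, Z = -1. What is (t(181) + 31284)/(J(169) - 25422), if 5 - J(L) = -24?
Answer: -31283/25393 ≈ -1.2320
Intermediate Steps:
J(L) = 29 (J(L) = 5 - 1*(-24) = 5 + 24 = 29)
t(p) = -1
(t(181) + 31284)/(J(169) - 25422) = (-1 + 31284)/(29 - 25422) = 31283/(-25393) = 31283*(-1/25393) = -31283/25393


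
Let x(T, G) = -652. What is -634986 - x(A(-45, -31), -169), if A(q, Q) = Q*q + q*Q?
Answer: -634334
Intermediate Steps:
A(q, Q) = 2*Q*q (A(q, Q) = Q*q + Q*q = 2*Q*q)
-634986 - x(A(-45, -31), -169) = -634986 - 1*(-652) = -634986 + 652 = -634334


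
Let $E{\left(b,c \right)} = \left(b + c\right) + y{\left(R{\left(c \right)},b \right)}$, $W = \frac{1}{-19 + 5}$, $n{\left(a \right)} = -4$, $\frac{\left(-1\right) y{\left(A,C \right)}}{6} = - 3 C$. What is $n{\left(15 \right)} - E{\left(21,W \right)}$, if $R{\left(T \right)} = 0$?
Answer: $- \frac{5641}{14} \approx -402.93$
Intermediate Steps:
$y{\left(A,C \right)} = 18 C$ ($y{\left(A,C \right)} = - 6 \left(- 3 C\right) = 18 C$)
$W = - \frac{1}{14}$ ($W = \frac{1}{-14} = - \frac{1}{14} \approx -0.071429$)
$E{\left(b,c \right)} = c + 19 b$ ($E{\left(b,c \right)} = \left(b + c\right) + 18 b = c + 19 b$)
$n{\left(15 \right)} - E{\left(21,W \right)} = -4 - \left(- \frac{1}{14} + 19 \cdot 21\right) = -4 - \left(- \frac{1}{14} + 399\right) = -4 - \frac{5585}{14} = - \frac{5641}{14}$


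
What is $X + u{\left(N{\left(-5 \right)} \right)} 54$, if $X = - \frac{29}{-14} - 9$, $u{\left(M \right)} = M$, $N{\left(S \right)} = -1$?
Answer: $- \frac{853}{14} \approx -60.929$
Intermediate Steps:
$X = - \frac{97}{14}$ ($X = \left(-29\right) \left(- \frac{1}{14}\right) - 9 = \frac{29}{14} - 9 = - \frac{97}{14} \approx -6.9286$)
$X + u{\left(N{\left(-5 \right)} \right)} 54 = - \frac{97}{14} - 54 = - \frac{853}{14}$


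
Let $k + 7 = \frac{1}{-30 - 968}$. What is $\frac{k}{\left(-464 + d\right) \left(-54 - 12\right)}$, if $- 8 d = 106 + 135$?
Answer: $- \frac{4658}{21698017} \approx -0.00021467$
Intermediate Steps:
$d = - \frac{241}{8}$ ($d = - \frac{106 + 135}{8} = \left(- \frac{1}{8}\right) 241 = - \frac{241}{8} \approx -30.125$)
$k = - \frac{6987}{998}$ ($k = -7 + \frac{1}{-30 - 968} = -7 + \frac{1}{-998} = -7 - \frac{1}{998} = - \frac{6987}{998} \approx -7.001$)
$\frac{k}{\left(-464 + d\right) \left(-54 - 12\right)} = - \frac{6987}{998 \left(-464 - \frac{241}{8}\right) \left(-54 - 12\right)} = - \frac{6987}{998 \left(\left(- \frac{3953}{8}\right) \left(-66\right)\right)} = - \frac{6987}{998 \cdot \frac{130449}{4}} = \left(- \frac{6987}{998}\right) \frac{4}{130449} = - \frac{4658}{21698017}$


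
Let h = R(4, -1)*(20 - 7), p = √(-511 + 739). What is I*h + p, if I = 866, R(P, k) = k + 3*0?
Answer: -11258 + 2*√57 ≈ -11243.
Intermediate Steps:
R(P, k) = k (R(P, k) = k + 0 = k)
p = 2*√57 (p = √228 = 2*√57 ≈ 15.100)
h = -13 (h = -(20 - 7) = -1*13 = -13)
I*h + p = 866*(-13) + 2*√57 = -11258 + 2*√57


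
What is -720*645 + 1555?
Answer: -462845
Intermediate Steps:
-720*645 + 1555 = -464400 + 1555 = -462845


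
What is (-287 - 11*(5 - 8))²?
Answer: 64516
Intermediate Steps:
(-287 - 11*(5 - 8))² = (-287 - 11*(-3))² = (-287 + 33)² = (-254)² = 64516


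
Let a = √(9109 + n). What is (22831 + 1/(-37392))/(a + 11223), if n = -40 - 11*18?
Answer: 1064559848497/523267212704 - 853696751*√8871/4709404914336 ≈ 2.0174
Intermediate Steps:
n = -238 (n = -40 - 198 = -238)
a = √8871 (a = √(9109 - 238) = √8871 ≈ 94.186)
(22831 + 1/(-37392))/(a + 11223) = (22831 + 1/(-37392))/(√8871 + 11223) = (22831 - 1/37392)/(11223 + √8871) = 853696751/(37392*(11223 + √8871))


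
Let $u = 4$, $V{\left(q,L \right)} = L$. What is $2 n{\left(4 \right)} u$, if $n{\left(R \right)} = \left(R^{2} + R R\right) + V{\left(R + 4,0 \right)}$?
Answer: $256$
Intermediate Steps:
$n{\left(R \right)} = 2 R^{2}$ ($n{\left(R \right)} = \left(R^{2} + R R\right) + 0 = \left(R^{2} + R^{2}\right) + 0 = 2 R^{2} + 0 = 2 R^{2}$)
$2 n{\left(4 \right)} u = 2 \cdot 2 \cdot 4^{2} \cdot 4 = 2 \cdot 2 \cdot 16 \cdot 4 = 2 \cdot 32 \cdot 4 = 64 \cdot 4 = 256$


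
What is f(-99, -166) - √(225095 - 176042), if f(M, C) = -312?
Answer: -312 - √49053 ≈ -533.48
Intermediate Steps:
f(-99, -166) - √(225095 - 176042) = -312 - √(225095 - 176042) = -312 - √49053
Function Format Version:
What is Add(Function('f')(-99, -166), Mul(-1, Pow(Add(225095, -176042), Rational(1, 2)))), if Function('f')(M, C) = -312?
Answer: Add(-312, Mul(-1, Pow(49053, Rational(1, 2)))) ≈ -533.48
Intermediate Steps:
Add(Function('f')(-99, -166), Mul(-1, Pow(Add(225095, -176042), Rational(1, 2)))) = Add(-312, Mul(-1, Pow(Add(225095, -176042), Rational(1, 2)))) = Add(-312, Mul(-1, Pow(49053, Rational(1, 2))))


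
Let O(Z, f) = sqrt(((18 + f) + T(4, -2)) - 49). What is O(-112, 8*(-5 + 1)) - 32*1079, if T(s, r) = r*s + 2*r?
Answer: -34528 + 5*I*sqrt(3) ≈ -34528.0 + 8.6602*I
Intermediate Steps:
T(s, r) = 2*r + r*s
O(Z, f) = sqrt(-43 + f) (O(Z, f) = sqrt(((18 + f) - 2*(2 + 4)) - 49) = sqrt(((18 + f) - 2*6) - 49) = sqrt(((18 + f) - 12) - 49) = sqrt((6 + f) - 49) = sqrt(-43 + f))
O(-112, 8*(-5 + 1)) - 32*1079 = sqrt(-43 + 8*(-5 + 1)) - 32*1079 = sqrt(-43 + 8*(-4)) - 1*34528 = sqrt(-43 - 32) - 34528 = sqrt(-75) - 34528 = 5*I*sqrt(3) - 34528 = -34528 + 5*I*sqrt(3)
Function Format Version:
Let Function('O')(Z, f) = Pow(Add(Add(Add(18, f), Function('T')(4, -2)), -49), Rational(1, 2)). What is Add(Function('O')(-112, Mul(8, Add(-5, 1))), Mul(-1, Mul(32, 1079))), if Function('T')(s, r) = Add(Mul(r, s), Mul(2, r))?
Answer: Add(-34528, Mul(5, I, Pow(3, Rational(1, 2)))) ≈ Add(-34528., Mul(8.6602, I))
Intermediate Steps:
Function('T')(s, r) = Add(Mul(2, r), Mul(r, s))
Function('O')(Z, f) = Pow(Add(-43, f), Rational(1, 2)) (Function('O')(Z, f) = Pow(Add(Add(Add(18, f), Mul(-2, Add(2, 4))), -49), Rational(1, 2)) = Pow(Add(Add(Add(18, f), Mul(-2, 6)), -49), Rational(1, 2)) = Pow(Add(Add(Add(18, f), -12), -49), Rational(1, 2)) = Pow(Add(Add(6, f), -49), Rational(1, 2)) = Pow(Add(-43, f), Rational(1, 2)))
Add(Function('O')(-112, Mul(8, Add(-5, 1))), Mul(-1, Mul(32, 1079))) = Add(Pow(Add(-43, Mul(8, Add(-5, 1))), Rational(1, 2)), Mul(-1, Mul(32, 1079))) = Add(Pow(Add(-43, Mul(8, -4)), Rational(1, 2)), Mul(-1, 34528)) = Add(Pow(Add(-43, -32), Rational(1, 2)), -34528) = Add(Pow(-75, Rational(1, 2)), -34528) = Add(Mul(5, I, Pow(3, Rational(1, 2))), -34528) = Add(-34528, Mul(5, I, Pow(3, Rational(1, 2))))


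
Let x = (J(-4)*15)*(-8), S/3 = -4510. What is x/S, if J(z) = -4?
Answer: -16/451 ≈ -0.035477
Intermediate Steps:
S = -13530 (S = 3*(-4510) = -13530)
x = 480 (x = -4*15*(-8) = -60*(-8) = 480)
x/S = 480/(-13530) = 480*(-1/13530) = -16/451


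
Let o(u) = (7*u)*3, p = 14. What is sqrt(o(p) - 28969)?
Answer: 5*I*sqrt(1147) ≈ 169.34*I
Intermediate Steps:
o(u) = 21*u
sqrt(o(p) - 28969) = sqrt(21*14 - 28969) = sqrt(294 - 28969) = sqrt(-28675) = 5*I*sqrt(1147)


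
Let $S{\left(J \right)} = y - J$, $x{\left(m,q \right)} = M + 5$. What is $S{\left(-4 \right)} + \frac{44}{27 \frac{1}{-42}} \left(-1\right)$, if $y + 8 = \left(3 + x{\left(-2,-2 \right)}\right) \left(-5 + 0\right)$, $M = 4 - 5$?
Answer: $\frac{265}{9} \approx 29.444$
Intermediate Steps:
$M = -1$
$x{\left(m,q \right)} = 4$ ($x{\left(m,q \right)} = -1 + 5 = 4$)
$y = -43$ ($y = -8 + \left(3 + 4\right) \left(-5 + 0\right) = -8 + 7 \left(-5\right) = -8 - 35 = -43$)
$S{\left(J \right)} = -43 - J$
$S{\left(-4 \right)} + \frac{44}{27 \frac{1}{-42}} \left(-1\right) = \left(-43 - -4\right) + \frac{44}{27 \frac{1}{-42}} \left(-1\right) = \left(-43 + 4\right) + \frac{44}{27 \left(- \frac{1}{42}\right)} \left(-1\right) = -39 + \frac{44}{- \frac{9}{14}} \left(-1\right) = -39 + 44 \left(- \frac{14}{9}\right) \left(-1\right) = -39 - - \frac{616}{9} = -39 + \frac{616}{9} = \frac{265}{9}$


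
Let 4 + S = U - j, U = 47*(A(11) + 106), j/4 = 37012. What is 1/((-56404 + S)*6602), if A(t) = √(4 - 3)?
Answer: -1/1316617054 ≈ -7.5952e-10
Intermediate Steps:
j = 148048 (j = 4*37012 = 148048)
A(t) = 1 (A(t) = √1 = 1)
U = 5029 (U = 47*(1 + 106) = 47*107 = 5029)
S = -143023 (S = -4 + (5029 - 1*148048) = -4 + (5029 - 148048) = -4 - 143019 = -143023)
1/((-56404 + S)*6602) = 1/(-56404 - 143023*6602) = (1/6602)/(-199427) = -1/199427*1/6602 = -1/1316617054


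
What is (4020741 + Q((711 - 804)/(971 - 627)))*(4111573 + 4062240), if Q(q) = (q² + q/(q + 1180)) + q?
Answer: 1578296515345177944548559/48023943872 ≈ 3.2865e+13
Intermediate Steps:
Q(q) = q + q² + q/(1180 + q) (Q(q) = (q² + q/(1180 + q)) + q = q + q² + q/(1180 + q))
(4020741 + Q((711 - 804)/(971 - 627)))*(4111573 + 4062240) = (4020741 + ((711 - 804)/(971 - 627))*(1181 + ((711 - 804)/(971 - 627))² + 1181*((711 - 804)/(971 - 627)))/(1180 + (711 - 804)/(971 - 627)))*(4111573 + 4062240) = (4020741 + (-93/344)*(1181 + (-93/344)² + 1181*(-93/344))/(1180 - 93/344))*8173813 = (4020741 + (-93*1/344)*(1181 + (-93*1/344)² + 1181*(-93*1/344))/(1180 - 93*1/344))*8173813 = (4020741 - 93*(1181 + (-93/344)² + 1181*(-93/344))/(344*(1180 - 93/344)))*8173813 = (4020741 - 93*(1181 + 8649/118336 - 109833/344)/(344*405827/344))*8173813 = (4020741 - 93/344*344/405827*101980913/118336)*8173813 = (4020741 - 9484224909/48023943872)*8173813 = (193091830623624243/48023943872)*8173813 = 1578296515345177944548559/48023943872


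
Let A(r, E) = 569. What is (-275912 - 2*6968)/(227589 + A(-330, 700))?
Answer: -144924/114079 ≈ -1.2704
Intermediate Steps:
(-275912 - 2*6968)/(227589 + A(-330, 700)) = (-275912 - 2*6968)/(227589 + 569) = (-275912 - 13936)/228158 = -289848*1/228158 = -144924/114079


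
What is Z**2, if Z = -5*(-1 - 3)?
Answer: 400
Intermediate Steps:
Z = 20 (Z = -5*(-4) = 20)
Z**2 = 20**2 = 400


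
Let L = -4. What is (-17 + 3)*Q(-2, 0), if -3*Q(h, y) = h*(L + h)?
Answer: 56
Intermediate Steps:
Q(h, y) = -h*(-4 + h)/3
(-17 + 3)*Q(-2, 0) = (-17 + 3)*((⅓)*(-2)*(4 - 1*(-2))) = -14*(-2)*(4 + 2)/3 = -14*(-2)*6/3 = -14*(-4) = 56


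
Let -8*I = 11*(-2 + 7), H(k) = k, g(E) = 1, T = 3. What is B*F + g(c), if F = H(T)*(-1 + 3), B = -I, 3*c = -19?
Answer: 169/4 ≈ 42.250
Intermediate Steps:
c = -19/3 (c = (⅓)*(-19) = -19/3 ≈ -6.3333)
I = -55/8 (I = -11*(-2 + 7)/8 = -11*5/8 = -⅛*55 = -55/8 ≈ -6.8750)
B = 55/8 (B = -1*(-55/8) = 55/8 ≈ 6.8750)
F = 6 (F = 3*(-1 + 3) = 3*2 = 6)
B*F + g(c) = (55/8)*6 + 1 = 165/4 + 1 = 169/4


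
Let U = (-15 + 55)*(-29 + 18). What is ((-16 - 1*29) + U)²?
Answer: 235225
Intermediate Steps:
U = -440 (U = 40*(-11) = -440)
((-16 - 1*29) + U)² = ((-16 - 1*29) - 440)² = ((-16 - 29) - 440)² = (-45 - 440)² = (-485)² = 235225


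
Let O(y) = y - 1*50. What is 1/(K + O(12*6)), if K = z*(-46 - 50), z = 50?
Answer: -1/4778 ≈ -0.00020929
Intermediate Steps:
O(y) = -50 + y (O(y) = y - 50 = -50 + y)
K = -4800 (K = 50*(-46 - 50) = 50*(-96) = -4800)
1/(K + O(12*6)) = 1/(-4800 + (-50 + 12*6)) = 1/(-4800 + (-50 + 72)) = 1/(-4800 + 22) = 1/(-4778) = -1/4778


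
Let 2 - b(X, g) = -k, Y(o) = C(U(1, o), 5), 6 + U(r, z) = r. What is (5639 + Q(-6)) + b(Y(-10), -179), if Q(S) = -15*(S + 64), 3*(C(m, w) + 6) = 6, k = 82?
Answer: 4853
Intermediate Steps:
U(r, z) = -6 + r
C(m, w) = -4 (C(m, w) = -6 + (⅓)*6 = -6 + 2 = -4)
Y(o) = -4
b(X, g) = 84 (b(X, g) = 2 - (-1)*82 = 2 - 1*(-82) = 2 + 82 = 84)
Q(S) = -960 - 15*S (Q(S) = -15*(64 + S) = -960 - 15*S)
(5639 + Q(-6)) + b(Y(-10), -179) = (5639 + (-960 - 15*(-6))) + 84 = (5639 + (-960 + 90)) + 84 = (5639 - 870) + 84 = 4769 + 84 = 4853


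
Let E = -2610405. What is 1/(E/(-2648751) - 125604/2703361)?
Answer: 340977626291/320198730981 ≈ 1.0649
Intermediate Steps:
1/(E/(-2648751) - 125604/2703361) = 1/(-2610405/(-2648751) - 125604/2703361) = 1/(-2610405*(-1/2648751) - 125604*1/2703361) = 1/(124305/126131 - 125604/2703361) = 1/(320198730981/340977626291) = 340977626291/320198730981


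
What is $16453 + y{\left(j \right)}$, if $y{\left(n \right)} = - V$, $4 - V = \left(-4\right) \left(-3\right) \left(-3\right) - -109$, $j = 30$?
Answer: $16522$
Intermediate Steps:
$V = -69$ ($V = 4 - \left(\left(-4\right) \left(-3\right) \left(-3\right) - -109\right) = 4 - \left(12 \left(-3\right) + 109\right) = 4 - \left(-36 + 109\right) = 4 - 73 = -69$)
$y{\left(n \right)} = 69$ ($y{\left(n \right)} = \left(-1\right) \left(-69\right) = 69$)
$16453 + y{\left(j \right)} = 16453 + 69 = 16522$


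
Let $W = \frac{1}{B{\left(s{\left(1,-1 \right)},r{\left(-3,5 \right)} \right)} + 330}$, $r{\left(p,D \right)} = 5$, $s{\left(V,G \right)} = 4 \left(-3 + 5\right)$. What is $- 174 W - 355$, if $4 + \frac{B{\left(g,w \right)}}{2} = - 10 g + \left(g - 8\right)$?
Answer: $- \frac{9614}{27} \approx -356.07$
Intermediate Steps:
$s{\left(V,G \right)} = 8$ ($s{\left(V,G \right)} = 4 \cdot 2 = 8$)
$B{\left(g,w \right)} = -24 - 18 g$ ($B{\left(g,w \right)} = -8 + 2 \left(- 10 g + \left(g - 8\right)\right) = -8 + 2 \left(- 10 g + \left(-8 + g\right)\right) = -8 + 2 \left(-8 - 9 g\right) = -8 - \left(16 + 18 g\right) = -24 - 18 g$)
$W = \frac{1}{162}$ ($W = \frac{1}{\left(-24 - 144\right) + 330} = \frac{1}{-168 + 330} = \frac{1}{162} \approx 0.0061728$)
$- 174 W - 355 = \left(-174\right) \frac{1}{162} - 355 = - \frac{29}{27} - 355 = - \frac{9614}{27}$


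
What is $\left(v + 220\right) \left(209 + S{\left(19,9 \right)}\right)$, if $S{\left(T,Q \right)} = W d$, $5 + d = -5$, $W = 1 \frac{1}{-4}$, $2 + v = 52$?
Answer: $57105$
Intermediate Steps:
$v = 50$ ($v = -2 + 52 = 50$)
$W = - \frac{1}{4}$ ($W = 1 \left(- \frac{1}{4}\right) = - \frac{1}{4} \approx -0.25$)
$d = -10$ ($d = -5 - 5 = -10$)
$S{\left(T,Q \right)} = \frac{5}{2}$ ($S{\left(T,Q \right)} = \left(- \frac{1}{4}\right) \left(-10\right) = \frac{5}{2}$)
$\left(v + 220\right) \left(209 + S{\left(19,9 \right)}\right) = \left(50 + 220\right) \left(209 + \frac{5}{2}\right) = 270 \cdot \frac{423}{2} = 57105$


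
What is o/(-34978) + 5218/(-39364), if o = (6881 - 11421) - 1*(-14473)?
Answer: -71689727/172109249 ≈ -0.41654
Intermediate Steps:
o = 9933 (o = -4540 + 14473 = 9933)
o/(-34978) + 5218/(-39364) = 9933/(-34978) + 5218/(-39364) = 9933*(-1/34978) + 5218*(-1/39364) = -9933/34978 - 2609/19682 = -71689727/172109249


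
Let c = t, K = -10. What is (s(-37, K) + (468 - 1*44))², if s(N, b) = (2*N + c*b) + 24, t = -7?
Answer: 197136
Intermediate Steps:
c = -7
s(N, b) = 24 - 7*b + 2*N (s(N, b) = (2*N - 7*b) + 24 = (-7*b + 2*N) + 24 = 24 - 7*b + 2*N)
(s(-37, K) + (468 - 1*44))² = ((24 - 7*(-10) + 2*(-37)) + (468 - 1*44))² = ((24 + 70 - 74) + (468 - 44))² = (20 + 424)² = 444² = 197136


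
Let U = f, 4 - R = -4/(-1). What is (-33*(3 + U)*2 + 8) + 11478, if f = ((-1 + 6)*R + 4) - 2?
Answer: 11156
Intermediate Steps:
R = 0 (R = 4 - (-4)/(-1) = 4 - (-4)*(-1) = 4 - 1*4 = 4 - 4 = 0)
f = 2 (f = ((-1 + 6)*0 + 4) - 2 = (5*0 + 4) - 2 = (0 + 4) - 2 = 4 - 2 = 2)
U = 2
(-33*(3 + U)*2 + 8) + 11478 = (-33*(3 + 2)*2 + 8) + 11478 = (-165*2 + 8) + 11478 = (-33*10 + 8) + 11478 = (-330 + 8) + 11478 = -322 + 11478 = 11156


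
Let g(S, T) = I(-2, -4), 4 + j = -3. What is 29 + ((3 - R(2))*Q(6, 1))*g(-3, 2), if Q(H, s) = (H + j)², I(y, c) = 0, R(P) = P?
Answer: 29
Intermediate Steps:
j = -7 (j = -4 - 3 = -7)
g(S, T) = 0
Q(H, s) = (-7 + H)² (Q(H, s) = (H - 7)² = (-7 + H)²)
29 + ((3 - R(2))*Q(6, 1))*g(-3, 2) = 29 + ((3 - 1*2)*(-7 + 6)²)*0 = 29 + ((3 - 2)*(-1)²)*0 = 29 + (1*1)*0 = 29 + 1*0 = 29 + 0 = 29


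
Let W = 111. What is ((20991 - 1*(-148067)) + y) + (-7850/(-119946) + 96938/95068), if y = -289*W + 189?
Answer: 391035672242063/2850756582 ≈ 1.3717e+5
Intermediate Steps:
y = -31890 (y = -289*111 + 189 = -32079 + 189 = -31890)
((20991 - 1*(-148067)) + y) + (-7850/(-119946) + 96938/95068) = ((20991 - 1*(-148067)) - 31890) + (-7850/(-119946) + 96938/95068) = ((20991 + 148067) - 31890) + (-7850*(-1/119946) + 96938*(1/95068)) = (169058 - 31890) + (3925/59973 + 48469/47534) = 137168 + 3093402287/2850756582 = 391035672242063/2850756582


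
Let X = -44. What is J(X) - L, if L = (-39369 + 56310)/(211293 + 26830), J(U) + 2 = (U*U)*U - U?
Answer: -20274285407/238123 ≈ -85142.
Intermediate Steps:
J(U) = -2 + U³ - U (J(U) = -2 + ((U*U)*U - U) = -2 + (U²*U - U) = -2 + (U³ - U) = -2 + U³ - U)
L = 16941/238123 ≈ 0.071144
J(X) - L = (-2 + (-44)³ - 1*(-44)) - 1*16941/238123 = (-2 - 85184 + 44) - 16941/238123 = -85142 - 16941/238123 = -20274285407/238123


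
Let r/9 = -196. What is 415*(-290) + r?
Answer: -122114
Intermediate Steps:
r = -1764 (r = 9*(-196) = -1764)
415*(-290) + r = 415*(-290) - 1764 = -120350 - 1764 = -122114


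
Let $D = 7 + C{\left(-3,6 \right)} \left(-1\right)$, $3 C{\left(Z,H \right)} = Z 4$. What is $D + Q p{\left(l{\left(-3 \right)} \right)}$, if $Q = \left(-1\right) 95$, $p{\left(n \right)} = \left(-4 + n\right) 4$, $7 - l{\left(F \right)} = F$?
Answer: $-2269$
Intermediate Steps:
$C{\left(Z,H \right)} = \frac{4 Z}{3}$ ($C{\left(Z,H \right)} = \frac{Z 4}{3} = \frac{4 Z}{3}$)
$l{\left(F \right)} = 7 - F$
$p{\left(n \right)} = -16 + 4 n$
$Q = -95$
$D = 11$ ($D = 7 + \frac{4}{3} \left(-3\right) \left(-1\right) = 7 - -4 = 7 + 4 = 11$)
$D + Q p{\left(l{\left(-3 \right)} \right)} = 11 - 95 \left(-16 + 4 \left(7 - -3\right)\right) = 11 - 95 \left(-16 + 4 \left(7 + 3\right)\right) = 11 - 95 \left(-16 + 4 \cdot 10\right) = 11 - 95 \left(-16 + 40\right) = 11 - 2280 = -2269$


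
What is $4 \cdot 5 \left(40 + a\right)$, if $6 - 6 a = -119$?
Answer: $\frac{3650}{3} \approx 1216.7$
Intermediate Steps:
$a = \frac{125}{6}$ ($a = 1 - - \frac{119}{6} = 1 + \frac{119}{6} = \frac{125}{6} \approx 20.833$)
$4 \cdot 5 \left(40 + a\right) = 4 \cdot 5 \left(40 + \frac{125}{6}\right) = 20 \cdot \frac{365}{6} = \frac{3650}{3}$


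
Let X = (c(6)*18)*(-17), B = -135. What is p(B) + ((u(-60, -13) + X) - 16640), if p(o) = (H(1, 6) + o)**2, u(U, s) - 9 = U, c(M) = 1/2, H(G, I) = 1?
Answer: 1112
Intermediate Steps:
c(M) = 1/2
u(U, s) = 9 + U
p(o) = (1 + o)**2
X = -153 (X = ((1/2)*18)*(-17) = 9*(-17) = -153)
p(B) + ((u(-60, -13) + X) - 16640) = (1 - 135)**2 + (((9 - 60) - 153) - 16640) = (-134)**2 + ((-51 - 153) - 16640) = 17956 + (-204 - 16640) = 17956 - 16844 = 1112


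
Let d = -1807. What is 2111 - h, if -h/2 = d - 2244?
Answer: -5991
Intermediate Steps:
h = 8102 (h = -2*(-1807 - 2244) = -2*(-4051) = 8102)
2111 - h = 2111 - 1*8102 = 2111 - 8102 = -5991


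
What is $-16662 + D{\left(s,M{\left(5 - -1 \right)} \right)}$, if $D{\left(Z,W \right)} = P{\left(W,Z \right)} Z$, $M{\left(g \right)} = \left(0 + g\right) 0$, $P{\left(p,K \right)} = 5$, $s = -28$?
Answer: $-16802$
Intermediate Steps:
$M{\left(g \right)} = 0$ ($M{\left(g \right)} = g 0 = 0$)
$D{\left(Z,W \right)} = 5 Z$
$-16662 + D{\left(s,M{\left(5 - -1 \right)} \right)} = -16662 + 5 \left(-28\right) = -16662 - 140 = -16802$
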